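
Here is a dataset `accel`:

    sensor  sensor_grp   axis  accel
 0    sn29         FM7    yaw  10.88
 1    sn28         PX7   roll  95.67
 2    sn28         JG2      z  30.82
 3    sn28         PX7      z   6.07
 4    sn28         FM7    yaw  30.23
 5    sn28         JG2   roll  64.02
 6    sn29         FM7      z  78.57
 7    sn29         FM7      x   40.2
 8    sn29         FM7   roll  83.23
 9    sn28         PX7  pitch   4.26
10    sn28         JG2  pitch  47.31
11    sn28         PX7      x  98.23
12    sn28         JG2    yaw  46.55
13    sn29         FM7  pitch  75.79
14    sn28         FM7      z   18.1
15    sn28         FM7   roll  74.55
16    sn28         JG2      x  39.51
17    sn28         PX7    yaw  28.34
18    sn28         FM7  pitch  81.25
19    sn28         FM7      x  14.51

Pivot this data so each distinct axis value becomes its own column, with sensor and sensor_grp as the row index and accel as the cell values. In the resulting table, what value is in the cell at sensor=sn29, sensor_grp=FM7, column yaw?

Wide layout: rows indexed by sensor and sensor_grp, columns are the 5 distinct axis values (yaw, roll, z, x, pitch).
Cell (sensor=sn29, sensor_grp=FM7, axis=yaw) draws from the long row where sensor=sn29, sensor_grp=FM7 and axis=yaw, which has accel=10.88.

10.88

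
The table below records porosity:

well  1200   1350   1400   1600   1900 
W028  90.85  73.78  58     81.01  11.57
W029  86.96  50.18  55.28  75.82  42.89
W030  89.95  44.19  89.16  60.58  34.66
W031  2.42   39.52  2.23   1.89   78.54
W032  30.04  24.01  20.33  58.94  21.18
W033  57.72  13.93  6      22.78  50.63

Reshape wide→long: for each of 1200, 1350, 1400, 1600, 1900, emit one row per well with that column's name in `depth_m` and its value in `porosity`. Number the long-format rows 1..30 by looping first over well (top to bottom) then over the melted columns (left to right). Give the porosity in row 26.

30 rows total (6 × 5). Row 26: index ⌊(26-1)/5⌋ = 5 into well → W033; (26-1) mod 5 = 0 into the melted columns → 1200.
So row 26 is (W033, 1200, 57.72); porosity = 57.72.

57.72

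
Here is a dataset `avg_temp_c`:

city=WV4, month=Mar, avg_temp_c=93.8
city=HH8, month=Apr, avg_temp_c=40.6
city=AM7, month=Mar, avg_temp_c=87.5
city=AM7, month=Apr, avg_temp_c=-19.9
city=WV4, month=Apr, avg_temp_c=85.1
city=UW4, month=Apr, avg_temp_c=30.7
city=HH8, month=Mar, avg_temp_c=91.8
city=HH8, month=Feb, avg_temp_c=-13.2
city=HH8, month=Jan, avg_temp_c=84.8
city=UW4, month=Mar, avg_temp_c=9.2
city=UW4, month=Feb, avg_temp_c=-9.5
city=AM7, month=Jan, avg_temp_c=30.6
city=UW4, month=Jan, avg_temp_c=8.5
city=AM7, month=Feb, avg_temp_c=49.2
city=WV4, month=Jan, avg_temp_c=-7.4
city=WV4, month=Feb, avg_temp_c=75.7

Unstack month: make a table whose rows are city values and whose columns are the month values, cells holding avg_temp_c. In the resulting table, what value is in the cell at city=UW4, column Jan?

8.5

Wide layout: rows indexed by city, columns are the 4 distinct month values (Mar, Apr, Feb, Jan).
Cell (city=UW4, month=Jan) draws from the long row where city=UW4 and month=Jan, which has avg_temp_c=8.5.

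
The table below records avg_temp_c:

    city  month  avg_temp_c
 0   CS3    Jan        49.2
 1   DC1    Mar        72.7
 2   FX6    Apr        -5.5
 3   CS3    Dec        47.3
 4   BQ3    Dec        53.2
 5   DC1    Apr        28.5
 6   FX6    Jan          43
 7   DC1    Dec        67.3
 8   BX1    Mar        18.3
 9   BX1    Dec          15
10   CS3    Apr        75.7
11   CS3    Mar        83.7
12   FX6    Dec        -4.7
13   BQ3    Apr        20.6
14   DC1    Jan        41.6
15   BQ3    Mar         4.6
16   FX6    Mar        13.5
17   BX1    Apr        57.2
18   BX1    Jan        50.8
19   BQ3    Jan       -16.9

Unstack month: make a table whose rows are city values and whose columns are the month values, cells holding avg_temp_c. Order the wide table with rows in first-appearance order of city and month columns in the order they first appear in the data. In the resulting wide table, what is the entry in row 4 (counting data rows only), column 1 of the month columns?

-16.9

With rows in first-appearance order of city, row 4 is city=BQ3. month columns in first-appearance order: Jan, Mar, Apr, Dec; column 1 is Jan.
Long rows with city=BQ3, month=Jan: avg_temp_c = -16.9.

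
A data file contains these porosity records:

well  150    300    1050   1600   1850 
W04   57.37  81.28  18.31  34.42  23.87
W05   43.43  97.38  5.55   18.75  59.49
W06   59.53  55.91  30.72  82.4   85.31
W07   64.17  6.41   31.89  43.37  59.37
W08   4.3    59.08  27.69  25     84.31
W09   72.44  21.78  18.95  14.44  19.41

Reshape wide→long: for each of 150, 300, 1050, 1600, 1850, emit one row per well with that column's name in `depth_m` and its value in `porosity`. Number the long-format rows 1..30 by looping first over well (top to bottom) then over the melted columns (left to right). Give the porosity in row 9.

18.75

30 rows total (6 × 5). Row 9: index ⌊(9-1)/5⌋ = 1 into well → W05; (9-1) mod 5 = 3 into the melted columns → 1600.
So row 9 is (W05, 1600, 18.75); porosity = 18.75.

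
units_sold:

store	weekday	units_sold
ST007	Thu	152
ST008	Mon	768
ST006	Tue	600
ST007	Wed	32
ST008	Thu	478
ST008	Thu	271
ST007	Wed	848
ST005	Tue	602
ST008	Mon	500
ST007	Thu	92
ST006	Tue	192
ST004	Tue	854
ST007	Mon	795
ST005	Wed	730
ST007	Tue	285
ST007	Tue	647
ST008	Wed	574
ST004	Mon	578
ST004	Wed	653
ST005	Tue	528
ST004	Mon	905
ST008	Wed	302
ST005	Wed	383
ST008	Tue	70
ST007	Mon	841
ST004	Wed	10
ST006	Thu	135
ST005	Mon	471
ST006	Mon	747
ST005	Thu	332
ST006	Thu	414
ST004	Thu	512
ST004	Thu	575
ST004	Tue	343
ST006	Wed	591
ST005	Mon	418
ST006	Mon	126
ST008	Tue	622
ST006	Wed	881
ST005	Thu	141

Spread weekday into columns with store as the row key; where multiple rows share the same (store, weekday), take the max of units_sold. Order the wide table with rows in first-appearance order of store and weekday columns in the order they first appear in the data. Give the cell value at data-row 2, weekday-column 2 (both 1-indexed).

With rows in first-appearance order of store, row 2 is store=ST008. weekday columns in first-appearance order: Thu, Mon, Tue, Wed; column 2 is Mon.
Long rows with store=ST008, weekday=Mon: max(768, 500) = 768.

768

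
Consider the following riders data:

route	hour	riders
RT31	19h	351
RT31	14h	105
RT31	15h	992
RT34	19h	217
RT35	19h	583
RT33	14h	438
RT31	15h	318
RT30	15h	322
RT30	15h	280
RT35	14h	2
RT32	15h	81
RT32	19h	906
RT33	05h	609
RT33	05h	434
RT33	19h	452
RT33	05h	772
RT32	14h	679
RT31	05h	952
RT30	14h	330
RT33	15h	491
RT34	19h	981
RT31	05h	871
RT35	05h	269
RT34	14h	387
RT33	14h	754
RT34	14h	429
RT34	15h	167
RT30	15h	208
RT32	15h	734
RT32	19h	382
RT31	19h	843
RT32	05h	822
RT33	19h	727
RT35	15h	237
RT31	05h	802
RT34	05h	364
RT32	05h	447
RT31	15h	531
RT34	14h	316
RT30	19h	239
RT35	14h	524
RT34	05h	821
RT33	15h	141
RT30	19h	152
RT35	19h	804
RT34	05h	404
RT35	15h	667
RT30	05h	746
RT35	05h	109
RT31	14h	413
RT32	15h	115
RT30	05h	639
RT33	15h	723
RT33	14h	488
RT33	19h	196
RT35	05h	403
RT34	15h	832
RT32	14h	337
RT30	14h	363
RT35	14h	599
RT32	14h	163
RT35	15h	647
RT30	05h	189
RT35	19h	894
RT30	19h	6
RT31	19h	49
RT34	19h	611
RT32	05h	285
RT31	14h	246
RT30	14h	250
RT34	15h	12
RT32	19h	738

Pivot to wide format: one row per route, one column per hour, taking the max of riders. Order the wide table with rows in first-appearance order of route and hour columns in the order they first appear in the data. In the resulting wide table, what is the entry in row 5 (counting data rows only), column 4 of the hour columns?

746

With rows in first-appearance order of route, row 5 is route=RT30. hour columns in first-appearance order: 19h, 14h, 15h, 05h; column 4 is 05h.
Long rows with route=RT30, hour=05h: max(746, 639, 189) = 746.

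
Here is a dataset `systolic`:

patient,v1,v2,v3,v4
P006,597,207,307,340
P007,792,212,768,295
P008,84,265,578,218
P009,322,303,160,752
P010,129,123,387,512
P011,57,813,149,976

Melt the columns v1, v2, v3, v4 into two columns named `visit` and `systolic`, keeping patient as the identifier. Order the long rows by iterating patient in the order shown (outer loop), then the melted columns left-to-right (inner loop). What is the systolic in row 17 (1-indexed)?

129

24 rows total (6 × 4). Row 17: index ⌊(17-1)/4⌋ = 4 into patient → P010; (17-1) mod 4 = 0 into the melted columns → v1.
So row 17 is (P010, v1, 129); systolic = 129.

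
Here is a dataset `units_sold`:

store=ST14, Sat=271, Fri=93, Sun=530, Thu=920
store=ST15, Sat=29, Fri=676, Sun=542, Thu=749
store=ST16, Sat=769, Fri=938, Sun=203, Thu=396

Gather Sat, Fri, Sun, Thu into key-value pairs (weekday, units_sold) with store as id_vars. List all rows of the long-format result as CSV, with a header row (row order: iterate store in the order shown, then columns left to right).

store,weekday,units_sold
ST14,Sat,271
ST14,Fri,93
ST14,Sun,530
ST14,Thu,920
ST15,Sat,29
ST15,Fri,676
ST15,Sun,542
ST15,Thu,749
ST16,Sat,769
ST16,Fri,938
ST16,Sun,203
ST16,Thu,396

Each (store, column) pair becomes one row: 3 × 4 = 12 rows.
For example, (ST14, Sat) → units_sold=271.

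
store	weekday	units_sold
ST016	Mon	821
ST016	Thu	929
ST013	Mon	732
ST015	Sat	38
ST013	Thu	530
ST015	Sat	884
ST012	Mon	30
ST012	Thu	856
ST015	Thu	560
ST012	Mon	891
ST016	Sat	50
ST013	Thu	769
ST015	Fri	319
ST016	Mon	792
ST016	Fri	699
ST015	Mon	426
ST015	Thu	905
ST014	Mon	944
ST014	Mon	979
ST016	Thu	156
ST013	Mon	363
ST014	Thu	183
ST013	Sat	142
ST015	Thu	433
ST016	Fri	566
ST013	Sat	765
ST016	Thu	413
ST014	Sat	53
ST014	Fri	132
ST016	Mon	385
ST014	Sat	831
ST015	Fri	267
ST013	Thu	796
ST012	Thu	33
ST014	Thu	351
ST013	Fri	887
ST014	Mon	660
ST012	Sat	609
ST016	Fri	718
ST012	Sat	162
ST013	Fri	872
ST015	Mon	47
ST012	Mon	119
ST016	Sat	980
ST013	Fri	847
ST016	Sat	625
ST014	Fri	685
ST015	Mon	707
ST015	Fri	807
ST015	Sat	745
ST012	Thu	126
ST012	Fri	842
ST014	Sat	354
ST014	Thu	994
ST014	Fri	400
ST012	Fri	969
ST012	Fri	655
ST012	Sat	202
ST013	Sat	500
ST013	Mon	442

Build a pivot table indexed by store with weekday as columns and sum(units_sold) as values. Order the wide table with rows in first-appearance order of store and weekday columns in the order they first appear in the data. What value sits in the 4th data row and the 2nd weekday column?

With rows in first-appearance order of store, row 4 is store=ST012. weekday columns in first-appearance order: Mon, Thu, Sat, Fri; column 2 is Thu.
Long rows with store=ST012, weekday=Thu: 856 + 33 + 126 = 1015.

1015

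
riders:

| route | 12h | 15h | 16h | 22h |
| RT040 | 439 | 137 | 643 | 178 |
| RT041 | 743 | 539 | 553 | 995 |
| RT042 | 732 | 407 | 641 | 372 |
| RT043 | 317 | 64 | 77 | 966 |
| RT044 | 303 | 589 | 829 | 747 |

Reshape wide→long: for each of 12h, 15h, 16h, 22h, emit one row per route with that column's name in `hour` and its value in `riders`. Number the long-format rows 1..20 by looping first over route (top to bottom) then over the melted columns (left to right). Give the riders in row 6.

539

20 rows total (5 × 4). Row 6: index ⌊(6-1)/4⌋ = 1 into route → RT041; (6-1) mod 4 = 1 into the melted columns → 15h.
So row 6 is (RT041, 15h, 539); riders = 539.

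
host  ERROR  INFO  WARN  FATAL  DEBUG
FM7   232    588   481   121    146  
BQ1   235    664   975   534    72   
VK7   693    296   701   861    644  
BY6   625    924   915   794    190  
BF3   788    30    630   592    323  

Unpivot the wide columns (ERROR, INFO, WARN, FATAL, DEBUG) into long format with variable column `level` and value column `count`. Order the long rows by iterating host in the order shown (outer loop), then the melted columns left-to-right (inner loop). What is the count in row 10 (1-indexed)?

72

25 rows total (5 × 5). Row 10: index ⌊(10-1)/5⌋ = 1 into host → BQ1; (10-1) mod 5 = 4 into the melted columns → DEBUG.
So row 10 is (BQ1, DEBUG, 72); count = 72.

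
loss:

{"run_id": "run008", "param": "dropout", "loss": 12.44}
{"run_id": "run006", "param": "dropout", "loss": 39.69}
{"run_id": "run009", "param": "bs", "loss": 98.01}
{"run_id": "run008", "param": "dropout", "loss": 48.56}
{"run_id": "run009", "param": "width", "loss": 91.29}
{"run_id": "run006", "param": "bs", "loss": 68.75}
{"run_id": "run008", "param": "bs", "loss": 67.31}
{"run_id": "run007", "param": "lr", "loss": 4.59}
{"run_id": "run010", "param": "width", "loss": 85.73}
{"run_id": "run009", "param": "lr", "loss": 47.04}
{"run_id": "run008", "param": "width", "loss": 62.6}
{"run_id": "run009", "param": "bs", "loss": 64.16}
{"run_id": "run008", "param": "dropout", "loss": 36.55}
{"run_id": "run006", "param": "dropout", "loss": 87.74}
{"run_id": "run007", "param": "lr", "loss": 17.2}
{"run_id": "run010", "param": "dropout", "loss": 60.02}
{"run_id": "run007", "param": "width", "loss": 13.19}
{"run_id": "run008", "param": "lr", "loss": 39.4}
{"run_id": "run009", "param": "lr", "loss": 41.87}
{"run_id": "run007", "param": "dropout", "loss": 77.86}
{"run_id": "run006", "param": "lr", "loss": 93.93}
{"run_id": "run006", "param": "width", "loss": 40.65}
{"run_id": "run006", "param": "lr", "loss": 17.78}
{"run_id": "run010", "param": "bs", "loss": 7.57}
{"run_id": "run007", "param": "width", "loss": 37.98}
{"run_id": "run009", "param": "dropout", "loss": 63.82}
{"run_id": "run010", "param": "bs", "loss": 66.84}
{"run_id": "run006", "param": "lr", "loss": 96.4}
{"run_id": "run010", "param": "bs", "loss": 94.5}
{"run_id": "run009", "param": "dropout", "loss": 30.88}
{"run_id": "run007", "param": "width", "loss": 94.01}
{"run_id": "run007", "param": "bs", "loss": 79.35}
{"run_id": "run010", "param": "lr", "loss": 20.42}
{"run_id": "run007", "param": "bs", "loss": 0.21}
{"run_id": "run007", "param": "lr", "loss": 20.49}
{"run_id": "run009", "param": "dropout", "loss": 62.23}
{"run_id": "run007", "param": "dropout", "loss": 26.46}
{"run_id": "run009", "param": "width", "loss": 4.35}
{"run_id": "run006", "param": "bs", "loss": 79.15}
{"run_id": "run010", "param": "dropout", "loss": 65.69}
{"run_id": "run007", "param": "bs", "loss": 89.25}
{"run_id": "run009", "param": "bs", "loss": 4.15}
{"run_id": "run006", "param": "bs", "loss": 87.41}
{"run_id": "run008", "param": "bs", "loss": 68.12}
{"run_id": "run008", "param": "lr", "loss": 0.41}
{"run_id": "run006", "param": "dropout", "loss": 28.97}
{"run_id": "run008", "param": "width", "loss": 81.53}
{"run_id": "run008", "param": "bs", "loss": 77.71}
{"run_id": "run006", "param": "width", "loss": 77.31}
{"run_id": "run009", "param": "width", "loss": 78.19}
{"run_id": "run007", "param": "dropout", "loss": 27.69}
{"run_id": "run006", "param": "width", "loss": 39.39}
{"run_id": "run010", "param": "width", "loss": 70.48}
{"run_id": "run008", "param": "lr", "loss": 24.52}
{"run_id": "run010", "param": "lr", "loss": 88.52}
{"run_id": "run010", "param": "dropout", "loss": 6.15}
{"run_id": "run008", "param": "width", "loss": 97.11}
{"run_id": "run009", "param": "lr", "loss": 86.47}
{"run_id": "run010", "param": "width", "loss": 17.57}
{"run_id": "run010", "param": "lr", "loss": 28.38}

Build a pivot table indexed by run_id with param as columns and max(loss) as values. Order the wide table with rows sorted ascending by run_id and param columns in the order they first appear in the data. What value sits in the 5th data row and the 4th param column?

88.52

With rows sorted ascending by run_id, row 5 is run_id=run010. param columns in first-appearance order: dropout, bs, width, lr; column 4 is lr.
Long rows with run_id=run010, param=lr: max(20.42, 88.52, 28.38) = 88.52.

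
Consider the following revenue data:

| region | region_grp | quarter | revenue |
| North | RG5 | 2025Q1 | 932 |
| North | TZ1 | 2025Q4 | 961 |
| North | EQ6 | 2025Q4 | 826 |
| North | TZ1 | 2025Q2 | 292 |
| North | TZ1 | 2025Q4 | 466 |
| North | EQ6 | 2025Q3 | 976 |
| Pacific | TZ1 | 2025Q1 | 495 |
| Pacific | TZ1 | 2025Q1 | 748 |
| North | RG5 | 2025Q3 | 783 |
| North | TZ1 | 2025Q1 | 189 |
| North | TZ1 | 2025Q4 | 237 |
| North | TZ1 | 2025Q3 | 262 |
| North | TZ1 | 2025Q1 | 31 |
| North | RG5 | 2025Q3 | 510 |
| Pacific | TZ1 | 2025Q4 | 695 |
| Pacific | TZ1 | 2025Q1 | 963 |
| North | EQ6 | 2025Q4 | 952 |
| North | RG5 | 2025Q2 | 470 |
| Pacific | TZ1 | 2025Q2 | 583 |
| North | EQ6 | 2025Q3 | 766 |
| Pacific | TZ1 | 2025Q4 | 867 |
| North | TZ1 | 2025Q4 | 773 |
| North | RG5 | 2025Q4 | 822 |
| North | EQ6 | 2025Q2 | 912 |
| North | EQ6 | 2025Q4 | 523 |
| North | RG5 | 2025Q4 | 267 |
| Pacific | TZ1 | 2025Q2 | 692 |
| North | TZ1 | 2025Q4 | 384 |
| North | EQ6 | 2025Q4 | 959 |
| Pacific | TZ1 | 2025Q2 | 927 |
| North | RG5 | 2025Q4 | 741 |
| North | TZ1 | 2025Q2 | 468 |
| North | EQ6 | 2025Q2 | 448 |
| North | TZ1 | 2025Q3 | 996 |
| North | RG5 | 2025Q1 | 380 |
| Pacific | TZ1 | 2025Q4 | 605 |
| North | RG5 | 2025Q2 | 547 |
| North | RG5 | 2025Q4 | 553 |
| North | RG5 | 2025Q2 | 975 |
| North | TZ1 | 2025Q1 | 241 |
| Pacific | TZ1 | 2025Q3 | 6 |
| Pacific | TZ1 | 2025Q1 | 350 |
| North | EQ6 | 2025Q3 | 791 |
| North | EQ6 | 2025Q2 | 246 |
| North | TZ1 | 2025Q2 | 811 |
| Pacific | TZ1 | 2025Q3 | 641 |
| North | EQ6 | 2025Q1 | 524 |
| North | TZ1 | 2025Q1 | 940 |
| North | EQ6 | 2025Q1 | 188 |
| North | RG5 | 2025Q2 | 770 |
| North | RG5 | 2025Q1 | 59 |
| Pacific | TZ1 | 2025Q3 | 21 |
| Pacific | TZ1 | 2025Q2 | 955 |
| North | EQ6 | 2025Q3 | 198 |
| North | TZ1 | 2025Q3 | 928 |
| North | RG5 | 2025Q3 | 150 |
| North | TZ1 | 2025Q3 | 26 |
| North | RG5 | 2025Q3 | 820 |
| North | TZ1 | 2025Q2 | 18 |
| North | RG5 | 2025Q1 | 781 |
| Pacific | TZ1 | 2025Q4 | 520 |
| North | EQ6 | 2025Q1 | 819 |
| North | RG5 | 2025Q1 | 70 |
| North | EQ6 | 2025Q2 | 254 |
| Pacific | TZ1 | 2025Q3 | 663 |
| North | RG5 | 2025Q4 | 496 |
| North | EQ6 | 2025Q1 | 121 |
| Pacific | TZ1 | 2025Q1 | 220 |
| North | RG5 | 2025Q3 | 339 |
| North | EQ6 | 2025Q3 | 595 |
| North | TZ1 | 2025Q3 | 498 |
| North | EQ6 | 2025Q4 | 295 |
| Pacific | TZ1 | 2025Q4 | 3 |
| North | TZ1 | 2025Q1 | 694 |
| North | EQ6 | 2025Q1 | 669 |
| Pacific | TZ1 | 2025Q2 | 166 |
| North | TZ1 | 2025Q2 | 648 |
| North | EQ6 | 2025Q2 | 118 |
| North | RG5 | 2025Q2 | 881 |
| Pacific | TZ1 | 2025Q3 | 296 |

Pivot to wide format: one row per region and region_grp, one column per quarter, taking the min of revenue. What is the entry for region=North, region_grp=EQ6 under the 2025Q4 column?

295

Rows with region=North, region_grp=EQ6 and quarter=2025Q4: revenue values are 826, 952, 523, 959, 295.
min(826, 952, 523, 959, 295) = 295.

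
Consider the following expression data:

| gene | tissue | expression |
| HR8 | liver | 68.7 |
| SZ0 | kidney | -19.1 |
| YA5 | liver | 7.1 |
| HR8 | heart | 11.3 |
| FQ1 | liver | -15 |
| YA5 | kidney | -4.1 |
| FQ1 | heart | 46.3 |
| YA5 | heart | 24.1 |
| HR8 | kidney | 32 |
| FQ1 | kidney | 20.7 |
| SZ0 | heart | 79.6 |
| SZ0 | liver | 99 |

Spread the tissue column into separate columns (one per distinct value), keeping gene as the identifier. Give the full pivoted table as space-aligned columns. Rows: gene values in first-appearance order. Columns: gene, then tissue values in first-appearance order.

gene  liver  kidney  heart
HR8   68.7   32      11.3 
SZ0   99     -19.1   79.6 
YA5   7.1    -4.1    24.1 
FQ1   -15    20.7    46.3 

Columns: gene plus the 3 distinct tissue values (liver, kidney, heart).
For example, row HR8 column liver takes expression=68.7 from the long row (HR8, liver).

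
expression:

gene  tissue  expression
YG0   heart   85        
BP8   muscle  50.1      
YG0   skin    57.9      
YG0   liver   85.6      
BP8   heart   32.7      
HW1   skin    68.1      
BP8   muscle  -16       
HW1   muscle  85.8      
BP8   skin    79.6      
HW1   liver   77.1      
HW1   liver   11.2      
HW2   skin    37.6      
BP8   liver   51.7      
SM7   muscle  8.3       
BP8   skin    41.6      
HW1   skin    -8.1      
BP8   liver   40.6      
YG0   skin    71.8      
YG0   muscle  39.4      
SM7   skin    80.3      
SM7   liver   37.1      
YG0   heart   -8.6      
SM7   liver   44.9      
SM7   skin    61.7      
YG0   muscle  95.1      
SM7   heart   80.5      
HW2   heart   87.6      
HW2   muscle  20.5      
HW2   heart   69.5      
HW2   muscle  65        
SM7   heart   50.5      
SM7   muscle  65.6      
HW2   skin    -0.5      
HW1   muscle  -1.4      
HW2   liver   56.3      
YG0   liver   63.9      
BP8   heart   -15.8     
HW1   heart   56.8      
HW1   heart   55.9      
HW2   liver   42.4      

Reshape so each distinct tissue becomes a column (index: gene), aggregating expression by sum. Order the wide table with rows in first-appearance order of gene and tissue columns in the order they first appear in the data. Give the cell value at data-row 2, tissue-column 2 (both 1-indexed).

34.1

With rows in first-appearance order of gene, row 2 is gene=BP8. tissue columns in first-appearance order: heart, muscle, skin, liver; column 2 is muscle.
Long rows with gene=BP8, tissue=muscle: 50.1 + -16 = 34.1.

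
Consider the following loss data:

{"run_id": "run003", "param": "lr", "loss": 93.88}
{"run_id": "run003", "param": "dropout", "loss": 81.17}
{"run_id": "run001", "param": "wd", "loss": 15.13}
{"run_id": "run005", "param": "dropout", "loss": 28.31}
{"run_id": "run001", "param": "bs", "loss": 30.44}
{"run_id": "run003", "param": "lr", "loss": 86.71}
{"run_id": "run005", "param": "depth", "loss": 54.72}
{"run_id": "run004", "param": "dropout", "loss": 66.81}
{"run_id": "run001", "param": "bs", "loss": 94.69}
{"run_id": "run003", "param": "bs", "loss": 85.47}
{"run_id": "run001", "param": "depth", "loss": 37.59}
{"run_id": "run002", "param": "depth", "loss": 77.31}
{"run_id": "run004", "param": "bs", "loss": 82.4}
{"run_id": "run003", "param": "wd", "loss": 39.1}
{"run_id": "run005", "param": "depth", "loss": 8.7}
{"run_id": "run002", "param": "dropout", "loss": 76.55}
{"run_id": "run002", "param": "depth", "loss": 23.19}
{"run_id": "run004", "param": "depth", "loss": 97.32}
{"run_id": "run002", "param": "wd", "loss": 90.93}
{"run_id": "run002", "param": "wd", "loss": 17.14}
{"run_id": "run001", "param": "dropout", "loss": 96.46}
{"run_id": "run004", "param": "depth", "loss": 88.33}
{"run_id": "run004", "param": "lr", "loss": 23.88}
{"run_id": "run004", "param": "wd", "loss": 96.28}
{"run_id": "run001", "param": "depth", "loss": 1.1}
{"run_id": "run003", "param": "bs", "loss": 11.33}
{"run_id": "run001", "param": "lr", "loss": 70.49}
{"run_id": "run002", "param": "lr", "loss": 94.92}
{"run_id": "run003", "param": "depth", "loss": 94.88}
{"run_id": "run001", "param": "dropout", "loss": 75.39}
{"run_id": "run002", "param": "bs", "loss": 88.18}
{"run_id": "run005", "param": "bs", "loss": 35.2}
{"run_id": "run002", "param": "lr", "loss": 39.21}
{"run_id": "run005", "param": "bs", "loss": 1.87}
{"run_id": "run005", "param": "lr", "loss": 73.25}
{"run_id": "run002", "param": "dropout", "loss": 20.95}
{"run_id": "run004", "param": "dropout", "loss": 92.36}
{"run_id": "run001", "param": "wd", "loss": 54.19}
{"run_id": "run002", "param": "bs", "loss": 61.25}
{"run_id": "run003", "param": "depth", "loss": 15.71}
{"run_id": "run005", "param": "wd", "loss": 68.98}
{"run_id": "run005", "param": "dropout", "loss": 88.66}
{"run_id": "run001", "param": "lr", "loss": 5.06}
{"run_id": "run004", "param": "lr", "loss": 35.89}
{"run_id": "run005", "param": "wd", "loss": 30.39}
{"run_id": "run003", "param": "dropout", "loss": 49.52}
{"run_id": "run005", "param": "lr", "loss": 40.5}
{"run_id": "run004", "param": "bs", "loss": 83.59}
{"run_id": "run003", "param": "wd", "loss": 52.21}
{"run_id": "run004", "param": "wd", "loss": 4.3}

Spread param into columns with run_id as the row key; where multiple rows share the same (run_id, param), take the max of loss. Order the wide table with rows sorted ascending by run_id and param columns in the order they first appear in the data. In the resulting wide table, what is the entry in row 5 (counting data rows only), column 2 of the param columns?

With rows sorted ascending by run_id, row 5 is run_id=run005. param columns in first-appearance order: lr, dropout, wd, bs, depth; column 2 is dropout.
Long rows with run_id=run005, param=dropout: max(28.31, 88.66) = 88.66.

88.66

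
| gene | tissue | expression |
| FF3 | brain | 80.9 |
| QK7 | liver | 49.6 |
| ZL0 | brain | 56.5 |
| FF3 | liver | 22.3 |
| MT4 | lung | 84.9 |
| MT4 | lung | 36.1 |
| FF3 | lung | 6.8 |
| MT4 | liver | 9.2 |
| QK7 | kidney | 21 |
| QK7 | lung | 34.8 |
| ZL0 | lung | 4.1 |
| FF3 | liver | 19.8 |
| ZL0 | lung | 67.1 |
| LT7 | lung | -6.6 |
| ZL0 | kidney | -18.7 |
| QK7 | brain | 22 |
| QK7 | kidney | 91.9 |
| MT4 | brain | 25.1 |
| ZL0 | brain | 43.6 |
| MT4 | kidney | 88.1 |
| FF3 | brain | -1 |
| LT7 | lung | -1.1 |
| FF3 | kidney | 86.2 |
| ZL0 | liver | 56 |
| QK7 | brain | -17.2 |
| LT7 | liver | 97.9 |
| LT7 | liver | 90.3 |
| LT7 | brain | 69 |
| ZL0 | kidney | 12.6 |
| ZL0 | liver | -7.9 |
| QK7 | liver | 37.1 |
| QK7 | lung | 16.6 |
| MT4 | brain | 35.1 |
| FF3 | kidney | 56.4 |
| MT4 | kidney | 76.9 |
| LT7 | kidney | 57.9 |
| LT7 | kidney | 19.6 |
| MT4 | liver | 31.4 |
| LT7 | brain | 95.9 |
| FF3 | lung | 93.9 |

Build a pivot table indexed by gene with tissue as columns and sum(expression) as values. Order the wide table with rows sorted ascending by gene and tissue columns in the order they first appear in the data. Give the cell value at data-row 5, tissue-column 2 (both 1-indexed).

With rows sorted ascending by gene, row 5 is gene=ZL0. tissue columns in first-appearance order: brain, liver, lung, kidney; column 2 is liver.
Long rows with gene=ZL0, tissue=liver: 56 + -7.9 = 48.1.

48.1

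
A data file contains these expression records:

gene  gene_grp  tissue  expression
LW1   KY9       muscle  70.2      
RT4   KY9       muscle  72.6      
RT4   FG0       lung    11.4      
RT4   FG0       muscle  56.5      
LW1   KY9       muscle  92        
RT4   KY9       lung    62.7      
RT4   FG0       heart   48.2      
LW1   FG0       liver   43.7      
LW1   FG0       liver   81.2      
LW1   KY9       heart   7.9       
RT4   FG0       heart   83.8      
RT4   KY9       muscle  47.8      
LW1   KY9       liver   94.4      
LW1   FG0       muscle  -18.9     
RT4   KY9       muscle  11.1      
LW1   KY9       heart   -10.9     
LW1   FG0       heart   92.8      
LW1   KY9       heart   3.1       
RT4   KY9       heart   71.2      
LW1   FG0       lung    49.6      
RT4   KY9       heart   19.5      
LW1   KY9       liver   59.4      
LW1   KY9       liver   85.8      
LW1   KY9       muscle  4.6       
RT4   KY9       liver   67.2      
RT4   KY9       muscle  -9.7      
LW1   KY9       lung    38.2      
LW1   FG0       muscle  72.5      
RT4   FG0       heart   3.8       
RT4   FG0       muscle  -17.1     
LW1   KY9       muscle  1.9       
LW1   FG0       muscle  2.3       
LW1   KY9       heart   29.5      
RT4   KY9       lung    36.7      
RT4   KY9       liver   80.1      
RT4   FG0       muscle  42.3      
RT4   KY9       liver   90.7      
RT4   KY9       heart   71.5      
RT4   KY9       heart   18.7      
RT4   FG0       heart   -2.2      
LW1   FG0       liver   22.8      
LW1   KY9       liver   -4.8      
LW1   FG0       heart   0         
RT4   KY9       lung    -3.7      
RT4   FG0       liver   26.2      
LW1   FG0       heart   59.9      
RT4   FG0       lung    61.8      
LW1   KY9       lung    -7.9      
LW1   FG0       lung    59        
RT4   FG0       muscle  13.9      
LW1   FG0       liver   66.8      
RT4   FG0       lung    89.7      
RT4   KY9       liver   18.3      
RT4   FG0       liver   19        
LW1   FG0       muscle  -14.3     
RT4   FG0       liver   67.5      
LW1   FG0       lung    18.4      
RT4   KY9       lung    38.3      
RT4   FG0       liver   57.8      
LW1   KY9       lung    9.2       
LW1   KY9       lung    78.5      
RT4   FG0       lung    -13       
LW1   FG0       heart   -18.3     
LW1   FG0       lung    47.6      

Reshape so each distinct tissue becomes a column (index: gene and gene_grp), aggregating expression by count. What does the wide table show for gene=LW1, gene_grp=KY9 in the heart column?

4

Rows with gene=LW1, gene_grp=KY9 and tissue=heart: expression values are 7.9, -10.9, 3.1, 29.5.
4 rows match — count = 4.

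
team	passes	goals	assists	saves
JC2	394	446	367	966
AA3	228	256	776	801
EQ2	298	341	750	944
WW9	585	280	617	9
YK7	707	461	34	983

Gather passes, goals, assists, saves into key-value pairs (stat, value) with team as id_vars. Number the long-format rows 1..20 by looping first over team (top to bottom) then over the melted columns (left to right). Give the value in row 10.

20 rows total (5 × 4). Row 10: index ⌊(10-1)/4⌋ = 2 into team → EQ2; (10-1) mod 4 = 1 into the melted columns → goals.
So row 10 is (EQ2, goals, 341); value = 341.

341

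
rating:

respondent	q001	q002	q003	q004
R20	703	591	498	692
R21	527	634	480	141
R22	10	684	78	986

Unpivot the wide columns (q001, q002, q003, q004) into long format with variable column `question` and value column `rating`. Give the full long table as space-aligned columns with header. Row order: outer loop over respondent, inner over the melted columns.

Each (respondent, column) pair becomes one row: 3 × 4 = 12 rows.
For example, (R20, q001) → rating=703.

respondent  question  rating
R20         q001      703   
R20         q002      591   
R20         q003      498   
R20         q004      692   
R21         q001      527   
R21         q002      634   
R21         q003      480   
R21         q004      141   
R22         q001      10    
R22         q002      684   
R22         q003      78    
R22         q004      986   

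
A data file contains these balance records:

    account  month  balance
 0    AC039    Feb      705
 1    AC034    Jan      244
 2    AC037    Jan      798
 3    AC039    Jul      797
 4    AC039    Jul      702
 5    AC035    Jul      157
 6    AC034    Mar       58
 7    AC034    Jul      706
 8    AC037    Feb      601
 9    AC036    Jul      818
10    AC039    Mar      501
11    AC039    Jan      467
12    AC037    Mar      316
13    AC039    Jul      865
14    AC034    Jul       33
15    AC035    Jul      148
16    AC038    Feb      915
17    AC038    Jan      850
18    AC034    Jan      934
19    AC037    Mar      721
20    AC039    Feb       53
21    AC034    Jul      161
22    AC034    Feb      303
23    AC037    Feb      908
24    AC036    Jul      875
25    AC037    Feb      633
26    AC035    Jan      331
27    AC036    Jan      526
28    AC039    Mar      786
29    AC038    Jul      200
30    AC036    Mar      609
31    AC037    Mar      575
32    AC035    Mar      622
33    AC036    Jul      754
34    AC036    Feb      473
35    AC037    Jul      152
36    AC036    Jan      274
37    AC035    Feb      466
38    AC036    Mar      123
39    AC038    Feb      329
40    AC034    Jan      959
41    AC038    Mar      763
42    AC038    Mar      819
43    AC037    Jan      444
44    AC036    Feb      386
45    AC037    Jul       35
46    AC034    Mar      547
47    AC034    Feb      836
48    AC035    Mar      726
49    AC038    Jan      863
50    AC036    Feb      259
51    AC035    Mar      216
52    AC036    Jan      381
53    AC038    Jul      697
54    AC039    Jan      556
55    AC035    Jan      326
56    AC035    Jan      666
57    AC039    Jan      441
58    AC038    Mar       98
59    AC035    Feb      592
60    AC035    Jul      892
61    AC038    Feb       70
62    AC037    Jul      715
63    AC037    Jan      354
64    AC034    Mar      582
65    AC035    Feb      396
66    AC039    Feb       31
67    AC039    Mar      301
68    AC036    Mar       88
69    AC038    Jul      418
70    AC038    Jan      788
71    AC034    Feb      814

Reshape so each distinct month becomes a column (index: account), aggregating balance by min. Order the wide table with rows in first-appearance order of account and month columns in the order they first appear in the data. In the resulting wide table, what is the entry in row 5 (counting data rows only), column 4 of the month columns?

With rows in first-appearance order of account, row 5 is account=AC036. month columns in first-appearance order: Feb, Jan, Jul, Mar; column 4 is Mar.
Long rows with account=AC036, month=Mar: min(609, 123, 88) = 88.

88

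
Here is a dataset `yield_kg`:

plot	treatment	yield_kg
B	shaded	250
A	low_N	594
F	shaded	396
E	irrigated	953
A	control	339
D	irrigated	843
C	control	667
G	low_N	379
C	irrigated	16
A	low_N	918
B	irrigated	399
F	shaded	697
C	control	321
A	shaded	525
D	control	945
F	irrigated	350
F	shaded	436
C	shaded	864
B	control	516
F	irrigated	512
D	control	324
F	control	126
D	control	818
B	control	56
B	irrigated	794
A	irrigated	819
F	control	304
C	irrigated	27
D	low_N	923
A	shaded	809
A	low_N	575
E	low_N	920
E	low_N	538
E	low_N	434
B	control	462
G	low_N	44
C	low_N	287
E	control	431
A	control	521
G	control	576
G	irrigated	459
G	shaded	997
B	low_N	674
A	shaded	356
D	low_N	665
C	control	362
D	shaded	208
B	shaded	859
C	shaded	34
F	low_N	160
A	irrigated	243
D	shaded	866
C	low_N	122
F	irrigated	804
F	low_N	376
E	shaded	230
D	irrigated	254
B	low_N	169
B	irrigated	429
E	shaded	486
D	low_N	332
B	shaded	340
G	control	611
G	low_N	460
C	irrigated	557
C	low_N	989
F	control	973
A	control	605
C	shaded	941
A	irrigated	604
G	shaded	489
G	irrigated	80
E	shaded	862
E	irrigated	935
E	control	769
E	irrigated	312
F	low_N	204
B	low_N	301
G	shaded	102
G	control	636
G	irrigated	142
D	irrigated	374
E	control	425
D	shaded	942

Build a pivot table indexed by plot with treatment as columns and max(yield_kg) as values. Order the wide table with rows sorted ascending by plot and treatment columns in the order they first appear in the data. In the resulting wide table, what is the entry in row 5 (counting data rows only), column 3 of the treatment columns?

953

With rows sorted ascending by plot, row 5 is plot=E. treatment columns in first-appearance order: shaded, low_N, irrigated, control; column 3 is irrigated.
Long rows with plot=E, treatment=irrigated: max(953, 935, 312) = 953.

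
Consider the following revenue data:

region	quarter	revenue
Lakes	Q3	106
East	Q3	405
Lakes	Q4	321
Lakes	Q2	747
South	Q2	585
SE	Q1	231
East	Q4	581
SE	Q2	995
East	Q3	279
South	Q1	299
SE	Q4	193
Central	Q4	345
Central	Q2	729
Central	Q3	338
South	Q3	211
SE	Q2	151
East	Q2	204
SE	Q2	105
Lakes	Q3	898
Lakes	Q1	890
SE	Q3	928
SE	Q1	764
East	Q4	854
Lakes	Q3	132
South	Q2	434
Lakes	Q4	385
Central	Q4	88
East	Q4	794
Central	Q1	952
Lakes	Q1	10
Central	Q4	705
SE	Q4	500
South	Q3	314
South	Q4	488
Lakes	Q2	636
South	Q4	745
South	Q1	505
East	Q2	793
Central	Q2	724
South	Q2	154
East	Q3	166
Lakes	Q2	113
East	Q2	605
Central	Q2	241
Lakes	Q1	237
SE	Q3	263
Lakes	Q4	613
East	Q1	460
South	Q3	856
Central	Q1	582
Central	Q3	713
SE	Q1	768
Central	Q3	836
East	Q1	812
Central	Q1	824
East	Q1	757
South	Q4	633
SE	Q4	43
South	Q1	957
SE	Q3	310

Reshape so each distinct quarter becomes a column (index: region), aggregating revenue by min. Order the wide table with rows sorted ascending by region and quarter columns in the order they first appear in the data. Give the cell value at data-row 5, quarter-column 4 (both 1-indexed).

299

With rows sorted ascending by region, row 5 is region=South. quarter columns in first-appearance order: Q3, Q4, Q2, Q1; column 4 is Q1.
Long rows with region=South, quarter=Q1: min(299, 505, 957) = 299.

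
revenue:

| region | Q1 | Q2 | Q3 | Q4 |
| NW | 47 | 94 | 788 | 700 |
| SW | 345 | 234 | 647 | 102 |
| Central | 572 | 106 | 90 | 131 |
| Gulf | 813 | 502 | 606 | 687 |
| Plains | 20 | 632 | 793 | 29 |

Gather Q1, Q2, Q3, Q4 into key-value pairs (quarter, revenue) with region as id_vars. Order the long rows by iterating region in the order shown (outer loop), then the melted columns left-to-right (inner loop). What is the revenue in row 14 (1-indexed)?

502

20 rows total (5 × 4). Row 14: index ⌊(14-1)/4⌋ = 3 into region → Gulf; (14-1) mod 4 = 1 into the melted columns → Q2.
So row 14 is (Gulf, Q2, 502); revenue = 502.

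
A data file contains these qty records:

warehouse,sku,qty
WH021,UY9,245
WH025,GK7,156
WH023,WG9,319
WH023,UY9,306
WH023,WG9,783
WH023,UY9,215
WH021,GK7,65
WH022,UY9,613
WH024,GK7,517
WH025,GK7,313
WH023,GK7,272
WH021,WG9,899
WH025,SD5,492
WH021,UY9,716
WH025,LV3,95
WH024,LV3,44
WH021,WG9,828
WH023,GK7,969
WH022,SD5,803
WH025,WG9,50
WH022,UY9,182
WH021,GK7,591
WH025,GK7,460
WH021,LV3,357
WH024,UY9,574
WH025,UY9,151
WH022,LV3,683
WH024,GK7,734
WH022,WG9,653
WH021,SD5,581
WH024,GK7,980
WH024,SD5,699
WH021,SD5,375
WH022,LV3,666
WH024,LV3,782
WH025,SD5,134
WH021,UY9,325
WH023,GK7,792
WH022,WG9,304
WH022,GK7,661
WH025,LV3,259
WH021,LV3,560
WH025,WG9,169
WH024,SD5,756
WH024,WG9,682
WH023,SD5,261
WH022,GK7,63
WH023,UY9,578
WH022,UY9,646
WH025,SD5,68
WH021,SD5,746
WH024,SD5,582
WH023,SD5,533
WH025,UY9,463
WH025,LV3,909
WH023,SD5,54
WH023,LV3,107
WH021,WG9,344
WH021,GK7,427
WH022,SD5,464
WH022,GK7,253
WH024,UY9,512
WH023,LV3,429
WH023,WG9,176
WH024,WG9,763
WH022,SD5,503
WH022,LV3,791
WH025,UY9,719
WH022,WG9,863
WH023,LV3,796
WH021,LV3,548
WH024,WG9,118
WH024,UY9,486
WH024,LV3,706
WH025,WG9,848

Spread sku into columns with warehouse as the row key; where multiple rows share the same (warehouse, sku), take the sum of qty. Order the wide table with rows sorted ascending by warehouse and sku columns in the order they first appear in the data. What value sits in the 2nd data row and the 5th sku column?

With rows sorted ascending by warehouse, row 2 is warehouse=WH022. sku columns in first-appearance order: UY9, GK7, WG9, SD5, LV3; column 5 is LV3.
Long rows with warehouse=WH022, sku=LV3: 683 + 666 + 791 = 2140.

2140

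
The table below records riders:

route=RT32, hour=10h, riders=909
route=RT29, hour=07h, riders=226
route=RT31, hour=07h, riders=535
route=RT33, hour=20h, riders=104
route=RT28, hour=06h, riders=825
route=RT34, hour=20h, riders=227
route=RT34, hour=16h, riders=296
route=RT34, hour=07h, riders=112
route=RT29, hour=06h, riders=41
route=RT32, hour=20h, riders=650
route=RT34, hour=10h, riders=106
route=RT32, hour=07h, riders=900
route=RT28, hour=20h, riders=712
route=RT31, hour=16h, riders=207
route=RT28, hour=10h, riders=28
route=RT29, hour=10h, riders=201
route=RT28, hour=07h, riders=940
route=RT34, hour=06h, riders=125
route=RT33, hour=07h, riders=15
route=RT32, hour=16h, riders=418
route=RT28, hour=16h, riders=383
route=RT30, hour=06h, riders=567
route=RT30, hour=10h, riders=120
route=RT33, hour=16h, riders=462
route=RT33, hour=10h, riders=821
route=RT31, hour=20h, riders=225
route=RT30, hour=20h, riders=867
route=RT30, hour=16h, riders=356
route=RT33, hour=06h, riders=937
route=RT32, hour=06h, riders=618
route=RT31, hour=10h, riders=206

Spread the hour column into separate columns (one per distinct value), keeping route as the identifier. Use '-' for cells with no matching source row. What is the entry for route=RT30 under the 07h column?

-

No long-format row has route=RT30 and hour=07h, so the cell is -.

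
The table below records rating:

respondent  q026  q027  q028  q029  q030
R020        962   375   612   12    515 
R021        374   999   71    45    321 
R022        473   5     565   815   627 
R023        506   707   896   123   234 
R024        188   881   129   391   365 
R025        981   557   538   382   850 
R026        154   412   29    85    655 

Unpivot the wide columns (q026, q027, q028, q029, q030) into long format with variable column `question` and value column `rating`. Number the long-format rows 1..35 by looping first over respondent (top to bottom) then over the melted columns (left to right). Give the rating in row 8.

71

35 rows total (7 × 5). Row 8: index ⌊(8-1)/5⌋ = 1 into respondent → R021; (8-1) mod 5 = 2 into the melted columns → q028.
So row 8 is (R021, q028, 71); rating = 71.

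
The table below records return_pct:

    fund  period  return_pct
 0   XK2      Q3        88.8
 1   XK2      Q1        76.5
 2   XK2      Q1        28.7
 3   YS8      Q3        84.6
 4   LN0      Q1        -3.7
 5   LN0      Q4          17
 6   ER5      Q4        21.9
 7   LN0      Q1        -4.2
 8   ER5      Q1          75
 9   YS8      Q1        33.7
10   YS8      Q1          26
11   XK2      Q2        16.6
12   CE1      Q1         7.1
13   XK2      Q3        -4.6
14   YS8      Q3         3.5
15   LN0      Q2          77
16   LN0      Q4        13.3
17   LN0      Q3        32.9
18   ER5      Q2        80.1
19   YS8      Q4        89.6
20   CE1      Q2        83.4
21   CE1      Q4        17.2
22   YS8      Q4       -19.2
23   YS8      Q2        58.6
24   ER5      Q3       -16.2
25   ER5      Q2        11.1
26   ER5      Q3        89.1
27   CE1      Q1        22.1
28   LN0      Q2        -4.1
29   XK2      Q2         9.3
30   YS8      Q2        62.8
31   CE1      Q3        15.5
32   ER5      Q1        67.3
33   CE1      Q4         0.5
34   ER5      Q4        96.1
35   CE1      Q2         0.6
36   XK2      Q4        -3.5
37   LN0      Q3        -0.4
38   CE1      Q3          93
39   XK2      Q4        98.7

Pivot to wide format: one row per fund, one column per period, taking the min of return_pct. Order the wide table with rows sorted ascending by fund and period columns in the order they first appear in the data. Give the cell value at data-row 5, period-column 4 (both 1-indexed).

58.6

With rows sorted ascending by fund, row 5 is fund=YS8. period columns in first-appearance order: Q3, Q1, Q4, Q2; column 4 is Q2.
Long rows with fund=YS8, period=Q2: min(58.6, 62.8) = 58.6.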